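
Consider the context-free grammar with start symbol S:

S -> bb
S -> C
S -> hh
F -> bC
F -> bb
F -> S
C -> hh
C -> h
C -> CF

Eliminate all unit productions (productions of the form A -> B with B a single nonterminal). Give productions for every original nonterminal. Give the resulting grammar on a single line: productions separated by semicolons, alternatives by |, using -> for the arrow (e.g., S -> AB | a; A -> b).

Unit productions: F->S, S->C.
Unit pairs (A ⇒* B via units): (F,C), (F,S), (S,C).
S: inherits non-unit rules of {C, S} → CF | bb | h | hh.
C: inherits non-unit rules of {C} → CF | h | hh.
F: inherits non-unit rules of {C, F, S} → CF | bC | bb | h | hh.

S -> h | CF | bb | hh; C -> h | CF | hh; F -> h | CF | bC | bb | hh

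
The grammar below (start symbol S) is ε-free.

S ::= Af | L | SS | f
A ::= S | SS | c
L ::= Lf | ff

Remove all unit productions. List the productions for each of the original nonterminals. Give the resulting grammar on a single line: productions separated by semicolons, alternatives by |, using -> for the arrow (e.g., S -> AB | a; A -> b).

S -> f | Af | Lf | SS | ff; A -> c | f | Af | Lf | SS | ff; L -> Lf | ff

Unit productions: A->S, S->L.
Unit pairs (A ⇒* B via units): (A,L), (A,S), (S,L).
S: inherits non-unit rules of {L, S} → Af | Lf | SS | f | ff.
A: inherits non-unit rules of {A, L, S} → Af | Lf | SS | c | f | ff.
L: inherits non-unit rules of {L} → Lf | ff.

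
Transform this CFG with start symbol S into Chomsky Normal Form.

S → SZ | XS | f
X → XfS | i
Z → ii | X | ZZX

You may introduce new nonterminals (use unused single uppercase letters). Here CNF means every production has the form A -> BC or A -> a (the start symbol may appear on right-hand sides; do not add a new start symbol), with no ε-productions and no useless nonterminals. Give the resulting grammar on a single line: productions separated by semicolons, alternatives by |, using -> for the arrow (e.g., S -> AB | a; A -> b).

No ε-productions.
After unit-elimination: S -> f | SZ | XS; X -> i | XfS; Z -> i | ii | XfS | ZZX.
TERM: introduce A -> f, B -> i and substitute in every rule of length ≥2.
BIN: X -> XAS becomes X -> XC, C -> AS; Z -> XAS becomes Z -> XD, D -> AS; Z -> ZZX becomes Z -> ZE, E -> ZX.

S -> f | SZ | XS; A -> f; B -> i; C -> AS; D -> AS; E -> ZX; X -> i | XC; Z -> i | BB | XD | ZE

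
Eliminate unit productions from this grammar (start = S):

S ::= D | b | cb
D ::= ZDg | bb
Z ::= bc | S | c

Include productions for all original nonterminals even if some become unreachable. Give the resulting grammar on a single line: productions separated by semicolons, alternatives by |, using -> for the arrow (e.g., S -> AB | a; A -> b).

S -> b | bb | cb | ZDg; D -> bb | ZDg; Z -> b | c | bb | bc | cb | ZDg

Unit productions: S->D, Z->S.
Unit pairs (A ⇒* B via units): (S,D), (Z,D), (Z,S).
S: inherits non-unit rules of {D, S} → ZDg | b | bb | cb.
D: inherits non-unit rules of {D} → ZDg | bb.
Z: inherits non-unit rules of {D, S, Z} → ZDg | b | bb | bc | c | cb.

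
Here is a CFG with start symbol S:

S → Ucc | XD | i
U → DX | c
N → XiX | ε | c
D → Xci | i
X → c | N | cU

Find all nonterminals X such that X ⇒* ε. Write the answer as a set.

Directly nullable (have an ε-rule): {N}.
X is nullable via X -> N (every symbol on the right is already known nullable).
Not nullable: D, S, U — each has a terminal in every rule's right-hand side or depends on a non-nullable symbol.

{N, X}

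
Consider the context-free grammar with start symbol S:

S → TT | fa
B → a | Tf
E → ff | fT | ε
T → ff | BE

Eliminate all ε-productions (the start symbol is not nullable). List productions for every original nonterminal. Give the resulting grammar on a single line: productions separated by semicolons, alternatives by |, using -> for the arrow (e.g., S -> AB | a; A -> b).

S -> TT | fa; B -> a | Tf; E -> fT | ff; T -> B | BE | ff

Nullable set: {E}.
Drop E -> ε.
T -> BE: E nullable, giving B | BE.
Unchanged (no nullable symbols): S -> TT; S -> fa; B -> Tf; B -> a; E -> fT; E -> ff; T -> ff.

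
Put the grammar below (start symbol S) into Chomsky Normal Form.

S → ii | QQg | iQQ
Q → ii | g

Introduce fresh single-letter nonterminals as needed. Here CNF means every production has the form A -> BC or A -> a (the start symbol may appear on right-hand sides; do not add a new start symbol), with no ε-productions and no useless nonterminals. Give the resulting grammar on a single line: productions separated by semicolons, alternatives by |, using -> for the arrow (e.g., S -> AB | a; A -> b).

S -> AA | AC | QD; A -> i; B -> g; C -> QQ; D -> QB; Q -> g | AA

No ε-productions.
No unit productions to eliminate.
TERM: introduce B -> g, A -> i and substitute in every rule of length ≥2.
BIN: S -> AQQ becomes S -> AC, C -> QQ; S -> QQB becomes S -> QD, D -> QB.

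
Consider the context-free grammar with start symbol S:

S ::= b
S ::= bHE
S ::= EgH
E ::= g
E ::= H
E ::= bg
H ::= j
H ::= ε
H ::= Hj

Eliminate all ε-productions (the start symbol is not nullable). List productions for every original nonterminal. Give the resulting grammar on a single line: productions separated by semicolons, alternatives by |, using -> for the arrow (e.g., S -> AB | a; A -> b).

Nullable set: {E, H}.
S -> EgH: E, H nullable, giving Eg | EgH | g | gH.
S -> bHE: H, E nullable, giving b | bE | bH | bHE.
E -> H: H nullable, giving H.
Drop H -> ε.
H -> Hj: H nullable, giving Hj | j.
Unchanged (no nullable symbols): S -> b; E -> bg; E -> g; H -> j.

S -> b | g | Eg | bE | bH | gH | EgH | bHE; E -> H | g | bg; H -> j | Hj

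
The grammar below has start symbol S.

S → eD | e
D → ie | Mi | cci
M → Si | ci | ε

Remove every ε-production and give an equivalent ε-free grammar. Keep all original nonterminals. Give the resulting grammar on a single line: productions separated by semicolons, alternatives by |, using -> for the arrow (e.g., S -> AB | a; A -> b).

S -> e | eD; D -> i | Mi | ie | cci; M -> Si | ci

Nullable set: {M}.
D -> Mi: M nullable, giving Mi | i.
Drop M -> ε.
Unchanged (no nullable symbols): S -> e; S -> eD; D -> cci; D -> ie; M -> Si; M -> ci.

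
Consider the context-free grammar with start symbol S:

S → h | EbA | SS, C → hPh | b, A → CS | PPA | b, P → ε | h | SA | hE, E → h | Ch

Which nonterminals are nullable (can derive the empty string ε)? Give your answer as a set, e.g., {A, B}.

Directly nullable (have an ε-rule): {P}.
Not nullable: A, C, E, S — each has a terminal in every rule's right-hand side or depends on a non-nullable symbol.

{P}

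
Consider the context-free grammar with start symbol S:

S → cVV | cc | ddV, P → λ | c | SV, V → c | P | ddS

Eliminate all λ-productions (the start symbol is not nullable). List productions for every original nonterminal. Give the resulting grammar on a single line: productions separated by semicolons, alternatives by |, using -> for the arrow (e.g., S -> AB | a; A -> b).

Nullable set: {P, V}.
S -> cVV: V, V nullable, giving c | cV | cVV.
S -> ddV: V nullable, giving dd | ddV.
Drop P -> λ.
P -> SV: V nullable, giving S | SV.
V -> P: P nullable, giving P.
Unchanged (no nullable symbols): S -> cc; P -> c; V -> c; V -> ddS.

S -> c | cV | cc | dd | cVV | ddV; P -> S | c | SV; V -> P | c | ddS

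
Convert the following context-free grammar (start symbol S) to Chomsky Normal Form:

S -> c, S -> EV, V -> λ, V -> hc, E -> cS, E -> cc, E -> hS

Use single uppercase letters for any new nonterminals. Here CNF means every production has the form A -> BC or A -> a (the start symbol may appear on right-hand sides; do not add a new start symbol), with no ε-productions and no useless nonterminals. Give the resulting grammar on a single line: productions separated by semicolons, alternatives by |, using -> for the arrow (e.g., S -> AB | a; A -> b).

Nullable: {V}; after ε-elimination: S -> E | c | EV; E -> cS | cc | hS; V -> hc.
After unit-elimination: S -> c | EV | cS | cc | hS; E -> cS | cc | hS; V -> hc.
TERM: introduce A -> c, B -> h and substitute in every rule of length ≥2.

S -> c | AA | AS | BS | EV; A -> c; B -> h; E -> AA | AS | BS; V -> BA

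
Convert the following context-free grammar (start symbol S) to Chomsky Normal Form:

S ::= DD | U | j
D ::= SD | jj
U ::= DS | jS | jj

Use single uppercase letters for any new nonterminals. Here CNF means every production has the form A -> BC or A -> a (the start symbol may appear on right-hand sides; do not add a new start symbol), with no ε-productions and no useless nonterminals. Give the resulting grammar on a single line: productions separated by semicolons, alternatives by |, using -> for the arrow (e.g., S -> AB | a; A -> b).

S -> j | AA | AS | DD | DS; A -> j; D -> AA | SD

No ε-productions.
After unit-elimination: S -> j | DD | DS | jS | jj; D -> SD | jj; U -> DS | jS | jj.
TERM: introduce A -> j and substitute in every rule of length ≥2.
Drop unreachable/unproductive: U.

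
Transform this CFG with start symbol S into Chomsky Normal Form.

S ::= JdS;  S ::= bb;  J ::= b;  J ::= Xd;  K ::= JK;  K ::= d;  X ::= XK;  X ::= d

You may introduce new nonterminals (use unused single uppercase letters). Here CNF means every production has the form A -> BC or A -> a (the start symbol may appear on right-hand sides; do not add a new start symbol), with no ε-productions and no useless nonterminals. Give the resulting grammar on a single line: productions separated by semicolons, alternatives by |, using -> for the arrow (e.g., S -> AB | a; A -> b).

S -> BB | JC; A -> d; B -> b; C -> AS; J -> b | XA; K -> d | JK; X -> d | XK

No ε-productions.
No unit productions to eliminate.
TERM: introduce B -> b, A -> d and substitute in every rule of length ≥2.
BIN: S -> JAS becomes S -> JC, C -> AS.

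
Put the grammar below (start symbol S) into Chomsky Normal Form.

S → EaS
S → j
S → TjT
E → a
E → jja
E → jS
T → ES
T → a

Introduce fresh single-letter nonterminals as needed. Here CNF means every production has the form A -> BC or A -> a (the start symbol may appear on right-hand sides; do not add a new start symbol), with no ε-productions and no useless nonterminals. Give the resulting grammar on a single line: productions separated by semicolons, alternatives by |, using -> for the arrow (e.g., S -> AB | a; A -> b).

S -> j | ED | TF; A -> j; B -> a; C -> AB; D -> BS; E -> a | AC | AS; F -> AT; T -> a | ES

No ε-productions.
No unit productions to eliminate.
TERM: introduce B -> a, A -> j and substitute in every rule of length ≥2.
BIN: E -> AAB becomes E -> AC, C -> AB; S -> EBS becomes S -> ED, D -> BS; S -> TAT becomes S -> TF, F -> AT.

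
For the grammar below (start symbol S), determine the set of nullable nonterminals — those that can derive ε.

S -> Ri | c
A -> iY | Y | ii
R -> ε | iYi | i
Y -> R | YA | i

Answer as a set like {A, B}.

{A, R, Y}

Directly nullable (have an ε-rule): {R}.
Y is nullable via Y -> R (every symbol on the right is already known nullable).
A is nullable via A -> Y (every symbol on the right is already known nullable).
Not nullable: S — each has a terminal in every rule's right-hand side or depends on a non-nullable symbol.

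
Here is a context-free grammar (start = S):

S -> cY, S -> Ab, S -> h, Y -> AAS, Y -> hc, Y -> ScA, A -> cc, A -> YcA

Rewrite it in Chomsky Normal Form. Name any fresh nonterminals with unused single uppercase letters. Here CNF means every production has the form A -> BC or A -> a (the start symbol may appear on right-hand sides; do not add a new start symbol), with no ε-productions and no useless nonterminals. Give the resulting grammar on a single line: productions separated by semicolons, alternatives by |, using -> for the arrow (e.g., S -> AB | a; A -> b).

No ε-productions.
No unit productions to eliminate.
TERM: introduce C -> b, B -> c, D -> h and substitute in every rule of length ≥2.
BIN: A -> YBA becomes A -> YE, E -> BA; Y -> AAS becomes Y -> AF, F -> AS; Y -> SBA becomes Y -> SG, G -> BA.

S -> h | AC | BY; A -> BB | YE; B -> c; C -> b; D -> h; E -> BA; F -> AS; G -> BA; Y -> AF | DB | SG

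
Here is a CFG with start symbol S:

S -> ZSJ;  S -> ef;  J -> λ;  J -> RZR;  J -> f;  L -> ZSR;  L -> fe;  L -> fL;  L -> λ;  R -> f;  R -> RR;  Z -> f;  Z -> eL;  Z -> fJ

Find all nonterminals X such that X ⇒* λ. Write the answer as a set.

Directly nullable (have an ε-rule): {J, L}.
Not nullable: R, S, Z — each has a terminal in every rule's right-hand side or depends on a non-nullable symbol.

{J, L}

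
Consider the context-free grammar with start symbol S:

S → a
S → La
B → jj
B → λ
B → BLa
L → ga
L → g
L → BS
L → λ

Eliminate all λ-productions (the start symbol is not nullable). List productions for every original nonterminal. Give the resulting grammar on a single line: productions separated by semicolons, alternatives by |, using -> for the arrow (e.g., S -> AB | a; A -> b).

Nullable set: {B, L}.
S -> La: L nullable, giving La | a.
Drop B -> λ.
B -> BLa: B, L nullable, giving BLa | Ba | La | a.
Drop L -> λ.
L -> BS: B nullable, giving BS | S.
Unchanged (no nullable symbols): S -> a; B -> jj; L -> g; L -> ga.

S -> a | La; B -> a | Ba | La | jj | BLa; L -> S | g | BS | ga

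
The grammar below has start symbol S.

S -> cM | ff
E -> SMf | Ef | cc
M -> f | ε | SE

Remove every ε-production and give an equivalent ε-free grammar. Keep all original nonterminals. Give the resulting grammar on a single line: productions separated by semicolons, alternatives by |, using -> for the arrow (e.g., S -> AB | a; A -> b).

Nullable set: {M}.
S -> cM: M nullable, giving c | cM.
E -> SMf: M nullable, giving SMf | Sf.
Drop M -> ε.
Unchanged (no nullable symbols): S -> ff; E -> Ef; E -> cc; M -> SE; M -> f.

S -> c | cM | ff; E -> Ef | Sf | cc | SMf; M -> f | SE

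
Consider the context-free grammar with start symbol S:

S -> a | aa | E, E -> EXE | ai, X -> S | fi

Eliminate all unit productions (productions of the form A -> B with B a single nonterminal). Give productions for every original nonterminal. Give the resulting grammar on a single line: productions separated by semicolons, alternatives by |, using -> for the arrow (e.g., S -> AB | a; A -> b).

Unit productions: S->E, X->S.
Unit pairs (A ⇒* B via units): (S,E), (X,E), (X,S).
S: inherits non-unit rules of {E, S} → EXE | a | aa | ai.
E: inherits non-unit rules of {E} → EXE | ai.
X: inherits non-unit rules of {E, S, X} → EXE | a | aa | ai | fi.

S -> a | aa | ai | EXE; E -> ai | EXE; X -> a | aa | ai | fi | EXE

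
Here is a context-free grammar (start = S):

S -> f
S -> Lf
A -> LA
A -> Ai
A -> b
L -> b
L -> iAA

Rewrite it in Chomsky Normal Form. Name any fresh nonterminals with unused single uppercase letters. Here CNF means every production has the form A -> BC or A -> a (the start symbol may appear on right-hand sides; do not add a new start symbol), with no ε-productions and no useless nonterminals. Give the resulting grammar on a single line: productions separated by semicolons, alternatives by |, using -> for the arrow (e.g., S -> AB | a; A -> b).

No ε-productions.
No unit productions to eliminate.
TERM: introduce C -> f, B -> i and substitute in every rule of length ≥2.
BIN: L -> BAA becomes L -> BD, D -> AA.

S -> f | LC; A -> b | AB | LA; B -> i; C -> f; D -> AA; L -> b | BD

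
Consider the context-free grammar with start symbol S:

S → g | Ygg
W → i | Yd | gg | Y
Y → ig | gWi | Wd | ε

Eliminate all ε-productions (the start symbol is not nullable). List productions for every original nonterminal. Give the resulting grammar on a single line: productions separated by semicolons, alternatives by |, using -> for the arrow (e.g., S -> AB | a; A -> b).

Nullable set: {W, Y}.
S -> Ygg: Y nullable, giving Ygg | gg.
W -> Y: Y nullable, giving Y.
W -> Yd: Y nullable, giving Yd | d.
Drop Y -> ε.
Y -> Wd: W nullable, giving Wd | d.
Y -> gWi: W nullable, giving gWi | gi.
Unchanged (no nullable symbols): S -> g; W -> gg; W -> i; Y -> ig.

S -> g | gg | Ygg; W -> Y | d | i | Yd | gg; Y -> d | Wd | gi | ig | gWi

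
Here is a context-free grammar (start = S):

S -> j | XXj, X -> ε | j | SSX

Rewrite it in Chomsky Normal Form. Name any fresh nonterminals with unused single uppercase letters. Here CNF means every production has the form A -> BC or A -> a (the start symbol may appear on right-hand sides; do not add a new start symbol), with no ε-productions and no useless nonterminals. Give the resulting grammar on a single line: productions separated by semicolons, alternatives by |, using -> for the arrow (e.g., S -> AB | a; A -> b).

Nullable: {X}; after ε-elimination: S -> j | Xj | XXj; X -> j | SS | SSX.
No unit productions to eliminate.
TERM: introduce A -> j and substitute in every rule of length ≥2.
BIN: S -> XXA becomes S -> XB, B -> XA; X -> SSX becomes X -> SC, C -> SX.

S -> j | XA | XB; A -> j; B -> XA; C -> SX; X -> j | SC | SS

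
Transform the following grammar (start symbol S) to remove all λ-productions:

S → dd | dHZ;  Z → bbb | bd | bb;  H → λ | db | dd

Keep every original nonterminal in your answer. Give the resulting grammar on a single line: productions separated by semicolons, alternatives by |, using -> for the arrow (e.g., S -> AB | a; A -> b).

S -> dZ | dd | dHZ; H -> db | dd; Z -> bb | bd | bbb

Nullable set: {H}.
S -> dHZ: H nullable, giving dHZ | dZ.
Drop H -> λ.
Unchanged (no nullable symbols): S -> dd; H -> db; H -> dd; Z -> bb; Z -> bbb; Z -> bd.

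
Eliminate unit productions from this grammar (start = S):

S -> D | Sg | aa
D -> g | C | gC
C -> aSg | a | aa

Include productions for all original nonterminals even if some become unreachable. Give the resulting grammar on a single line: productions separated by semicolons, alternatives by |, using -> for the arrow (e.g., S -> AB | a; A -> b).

Unit productions: D->C, S->D.
Unit pairs (A ⇒* B via units): (D,C), (S,C), (S,D).
S: inherits non-unit rules of {C, D, S} → Sg | a | aSg | aa | g | gC.
C: inherits non-unit rules of {C} → a | aSg | aa.
D: inherits non-unit rules of {C, D} → a | aSg | aa | g | gC.

S -> a | g | Sg | aa | gC | aSg; C -> a | aa | aSg; D -> a | g | aa | gC | aSg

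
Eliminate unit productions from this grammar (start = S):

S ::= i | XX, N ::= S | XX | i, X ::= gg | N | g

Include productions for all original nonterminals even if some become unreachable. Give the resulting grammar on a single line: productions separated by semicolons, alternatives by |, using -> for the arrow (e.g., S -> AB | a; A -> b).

Unit productions: N->S, X->N.
Unit pairs (A ⇒* B via units): (N,S), (X,N), (X,S).
S: inherits non-unit rules of {S} → XX | i.
N: inherits non-unit rules of {N, S} → XX | i.
X: inherits non-unit rules of {N, S, X} → XX | g | gg | i.

S -> i | XX; N -> i | XX; X -> g | i | XX | gg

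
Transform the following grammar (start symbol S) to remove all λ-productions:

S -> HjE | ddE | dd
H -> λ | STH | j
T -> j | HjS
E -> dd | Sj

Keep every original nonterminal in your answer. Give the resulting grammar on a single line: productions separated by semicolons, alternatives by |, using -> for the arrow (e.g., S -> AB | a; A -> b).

Nullable set: {H}.
S -> HjE: H nullable, giving HjE | jE.
Drop H -> λ.
H -> STH: H nullable, giving ST | STH.
T -> HjS: H nullable, giving HjS | jS.
Unchanged (no nullable symbols): S -> dd; S -> ddE; E -> Sj; E -> dd; H -> j; T -> j.

S -> dd | jE | HjE | ddE; E -> Sj | dd; H -> j | ST | STH; T -> j | jS | HjS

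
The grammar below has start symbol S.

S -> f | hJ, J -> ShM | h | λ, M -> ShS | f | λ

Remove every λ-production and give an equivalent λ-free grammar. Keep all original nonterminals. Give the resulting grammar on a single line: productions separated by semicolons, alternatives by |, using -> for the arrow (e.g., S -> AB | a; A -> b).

S -> f | h | hJ; J -> h | Sh | ShM; M -> f | ShS

Nullable set: {J, M}.
S -> hJ: J nullable, giving h | hJ.
Drop J -> λ.
J -> ShM: M nullable, giving Sh | ShM.
Drop M -> λ.
Unchanged (no nullable symbols): S -> f; J -> h; M -> ShS; M -> f.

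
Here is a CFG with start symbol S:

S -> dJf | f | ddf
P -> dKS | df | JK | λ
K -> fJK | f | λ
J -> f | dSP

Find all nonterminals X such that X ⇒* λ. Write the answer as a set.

Directly nullable (have an ε-rule): {K, P}.
Not nullable: J, S — each has a terminal in every rule's right-hand side or depends on a non-nullable symbol.

{K, P}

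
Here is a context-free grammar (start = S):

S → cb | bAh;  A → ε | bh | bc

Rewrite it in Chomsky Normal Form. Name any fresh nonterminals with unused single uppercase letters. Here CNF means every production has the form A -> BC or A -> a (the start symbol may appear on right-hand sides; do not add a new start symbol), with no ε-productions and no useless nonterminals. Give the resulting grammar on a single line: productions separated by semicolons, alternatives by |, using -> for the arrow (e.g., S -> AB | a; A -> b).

Nullable: {A}; after ε-elimination: S -> bh | cb | bAh; A -> bc | bh.
No unit productions to eliminate.
TERM: introduce B -> b, C -> c, D -> h and substitute in every rule of length ≥2.
BIN: S -> BAD becomes S -> BE, E -> AD.

S -> BD | BE | CB; A -> BC | BD; B -> b; C -> c; D -> h; E -> AD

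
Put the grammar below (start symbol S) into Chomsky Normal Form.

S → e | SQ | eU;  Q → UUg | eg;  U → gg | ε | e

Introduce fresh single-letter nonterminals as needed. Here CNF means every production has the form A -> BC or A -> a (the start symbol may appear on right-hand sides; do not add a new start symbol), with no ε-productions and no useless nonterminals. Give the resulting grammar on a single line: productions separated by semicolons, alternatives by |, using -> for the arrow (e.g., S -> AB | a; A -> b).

S -> e | BU | SQ; A -> g; B -> e; C -> UA; Q -> g | BA | UA | UC; U -> e | AA

Nullable: {U}; after ε-elimination: S -> e | SQ | eU; Q -> g | Ug | eg | UUg; U -> e | gg.
No unit productions to eliminate.
TERM: introduce B -> e, A -> g and substitute in every rule of length ≥2.
BIN: Q -> UUA becomes Q -> UC, C -> UA.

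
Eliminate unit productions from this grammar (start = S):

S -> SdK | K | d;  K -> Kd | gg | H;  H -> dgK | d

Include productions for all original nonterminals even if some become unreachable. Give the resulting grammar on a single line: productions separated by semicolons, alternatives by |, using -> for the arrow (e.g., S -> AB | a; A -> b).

S -> d | Kd | gg | SdK | dgK; H -> d | dgK; K -> d | Kd | gg | dgK

Unit productions: K->H, S->K.
Unit pairs (A ⇒* B via units): (K,H), (S,H), (S,K).
S: inherits non-unit rules of {H, K, S} → Kd | SdK | d | dgK | gg.
H: inherits non-unit rules of {H} → d | dgK.
K: inherits non-unit rules of {H, K} → Kd | d | dgK | gg.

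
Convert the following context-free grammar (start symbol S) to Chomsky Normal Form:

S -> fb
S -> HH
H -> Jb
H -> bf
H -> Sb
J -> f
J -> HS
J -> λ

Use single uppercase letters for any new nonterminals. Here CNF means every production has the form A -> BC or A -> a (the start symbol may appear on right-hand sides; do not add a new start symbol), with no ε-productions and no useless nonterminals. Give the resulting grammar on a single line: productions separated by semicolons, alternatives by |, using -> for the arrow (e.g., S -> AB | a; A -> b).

Nullable: {J}; after ε-elimination: S -> HH | fb; H -> b | Jb | Sb | bf; J -> f | HS.
No unit productions to eliminate.
TERM: introduce A -> b, B -> f and substitute in every rule of length ≥2.

S -> BA | HH; A -> b; B -> f; H -> b | AB | JA | SA; J -> f | HS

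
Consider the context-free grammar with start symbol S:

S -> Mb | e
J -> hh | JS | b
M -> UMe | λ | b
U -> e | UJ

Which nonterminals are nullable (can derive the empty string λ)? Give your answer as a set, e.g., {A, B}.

Directly nullable (have an ε-rule): {M}.
Not nullable: J, S, U — each has a terminal in every rule's right-hand side or depends on a non-nullable symbol.

{M}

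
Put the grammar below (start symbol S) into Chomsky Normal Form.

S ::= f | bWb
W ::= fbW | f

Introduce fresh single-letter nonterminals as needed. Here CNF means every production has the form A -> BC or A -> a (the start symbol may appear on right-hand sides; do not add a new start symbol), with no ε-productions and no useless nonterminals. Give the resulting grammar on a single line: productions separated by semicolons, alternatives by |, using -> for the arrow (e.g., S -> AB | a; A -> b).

No ε-productions.
No unit productions to eliminate.
TERM: introduce A -> b, B -> f and substitute in every rule of length ≥2.
BIN: S -> AWA becomes S -> AC, C -> WA; W -> BAW becomes W -> BD, D -> AW.

S -> f | AC; A -> b; B -> f; C -> WA; D -> AW; W -> f | BD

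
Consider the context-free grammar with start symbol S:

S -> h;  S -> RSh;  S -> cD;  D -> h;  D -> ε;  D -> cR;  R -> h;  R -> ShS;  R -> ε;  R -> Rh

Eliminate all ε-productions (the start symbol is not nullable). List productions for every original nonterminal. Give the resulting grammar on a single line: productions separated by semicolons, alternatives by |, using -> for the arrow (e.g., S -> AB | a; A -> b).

S -> c | h | Sh | cD | RSh; D -> c | h | cR; R -> h | Rh | ShS

Nullable set: {D, R}.
S -> RSh: R nullable, giving RSh | Sh.
S -> cD: D nullable, giving c | cD.
Drop D -> ε.
D -> cR: R nullable, giving c | cR.
Drop R -> ε.
R -> Rh: R nullable, giving Rh | h.
Unchanged (no nullable symbols): S -> h; D -> h; R -> ShS; R -> h.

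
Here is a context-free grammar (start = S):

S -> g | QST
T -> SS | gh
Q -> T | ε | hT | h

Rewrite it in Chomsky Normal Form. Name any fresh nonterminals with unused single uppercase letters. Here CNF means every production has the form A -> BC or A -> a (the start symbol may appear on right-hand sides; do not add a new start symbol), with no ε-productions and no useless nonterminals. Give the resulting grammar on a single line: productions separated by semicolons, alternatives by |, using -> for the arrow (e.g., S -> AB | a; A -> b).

S -> g | QC | ST; A -> g; B -> h; C -> ST; Q -> h | AB | BT | SS; T -> AB | SS

Nullable: {Q}; after ε-elimination: S -> g | ST | QST; Q -> T | h | hT; T -> SS | gh.
After unit-elimination: S -> g | ST | QST; Q -> h | SS | gh | hT; T -> SS | gh.
TERM: introduce A -> g, B -> h and substitute in every rule of length ≥2.
BIN: S -> QST becomes S -> QC, C -> ST.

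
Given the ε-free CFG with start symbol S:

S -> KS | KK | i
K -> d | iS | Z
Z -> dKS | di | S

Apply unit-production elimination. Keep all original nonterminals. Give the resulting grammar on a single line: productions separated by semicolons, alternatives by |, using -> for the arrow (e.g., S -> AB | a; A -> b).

S -> i | KK | KS; K -> d | i | KK | KS | di | iS | dKS; Z -> i | KK | KS | di | dKS

Unit productions: K->Z, Z->S.
Unit pairs (A ⇒* B via units): (K,S), (K,Z), (Z,S).
S: inherits non-unit rules of {S} → KK | KS | i.
K: inherits non-unit rules of {K, S, Z} → KK | KS | d | dKS | di | i | iS.
Z: inherits non-unit rules of {S, Z} → KK | KS | dKS | di | i.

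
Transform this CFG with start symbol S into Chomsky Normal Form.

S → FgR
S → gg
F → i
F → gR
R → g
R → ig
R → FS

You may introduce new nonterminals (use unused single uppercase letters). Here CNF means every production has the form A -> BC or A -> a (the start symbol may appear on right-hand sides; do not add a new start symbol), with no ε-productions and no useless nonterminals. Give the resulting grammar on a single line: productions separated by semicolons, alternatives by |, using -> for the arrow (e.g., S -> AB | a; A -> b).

No ε-productions.
No unit productions to eliminate.
TERM: introduce A -> g, B -> i and substitute in every rule of length ≥2.
BIN: S -> FAR becomes S -> FC, C -> AR.

S -> AA | FC; A -> g; B -> i; C -> AR; F -> i | AR; R -> g | BA | FS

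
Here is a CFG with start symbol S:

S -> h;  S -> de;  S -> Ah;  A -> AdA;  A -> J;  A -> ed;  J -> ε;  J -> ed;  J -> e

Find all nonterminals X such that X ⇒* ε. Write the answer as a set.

Directly nullable (have an ε-rule): {J}.
A is nullable via A -> J (every symbol on the right is already known nullable).
Not nullable: S — each has a terminal in every rule's right-hand side or depends on a non-nullable symbol.

{A, J}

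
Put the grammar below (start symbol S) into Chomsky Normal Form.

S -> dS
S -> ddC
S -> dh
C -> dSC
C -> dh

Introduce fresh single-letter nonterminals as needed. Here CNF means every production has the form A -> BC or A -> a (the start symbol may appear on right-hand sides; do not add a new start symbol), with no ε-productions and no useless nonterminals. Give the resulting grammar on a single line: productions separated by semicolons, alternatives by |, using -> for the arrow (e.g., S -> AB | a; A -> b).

S -> AB | AE | AS; A -> d; B -> h; C -> AB | AD; D -> SC; E -> AC

No ε-productions.
No unit productions to eliminate.
TERM: introduce A -> d, B -> h and substitute in every rule of length ≥2.
BIN: C -> ASC becomes C -> AD, D -> SC; S -> AAC becomes S -> AE, E -> AC.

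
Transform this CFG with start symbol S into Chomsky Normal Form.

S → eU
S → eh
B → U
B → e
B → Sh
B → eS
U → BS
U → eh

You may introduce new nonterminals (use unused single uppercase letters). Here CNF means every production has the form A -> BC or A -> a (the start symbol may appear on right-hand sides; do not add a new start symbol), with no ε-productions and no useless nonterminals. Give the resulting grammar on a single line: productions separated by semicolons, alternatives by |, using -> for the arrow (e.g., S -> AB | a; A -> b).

S -> CA | CU; A -> h; B -> e | BS | CA | CS | SA; C -> e; U -> BS | CA

No ε-productions.
After unit-elimination: S -> eU | eh; B -> e | BS | Sh | eS | eh; U -> BS | eh.
TERM: introduce C -> e, A -> h and substitute in every rule of length ≥2.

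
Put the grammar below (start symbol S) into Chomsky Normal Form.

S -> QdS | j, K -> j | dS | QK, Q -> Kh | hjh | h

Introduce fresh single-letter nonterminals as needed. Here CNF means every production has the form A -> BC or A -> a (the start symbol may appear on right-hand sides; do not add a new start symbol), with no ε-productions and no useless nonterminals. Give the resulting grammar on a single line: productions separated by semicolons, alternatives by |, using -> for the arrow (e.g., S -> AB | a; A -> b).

No ε-productions.
No unit productions to eliminate.
TERM: introduce A -> d, B -> h, C -> j and substitute in every rule of length ≥2.
BIN: Q -> BCB becomes Q -> BD, D -> CB; S -> QAS becomes S -> QE, E -> AS.

S -> j | QE; A -> d; B -> h; C -> j; D -> CB; E -> AS; K -> j | AS | QK; Q -> h | BD | KB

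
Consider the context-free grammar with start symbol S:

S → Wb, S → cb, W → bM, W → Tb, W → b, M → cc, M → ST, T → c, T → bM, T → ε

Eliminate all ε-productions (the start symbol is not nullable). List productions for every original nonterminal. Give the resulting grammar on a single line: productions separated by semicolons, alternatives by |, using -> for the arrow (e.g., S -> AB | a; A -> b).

Nullable set: {T}.
M -> ST: T nullable, giving S | ST.
Drop T -> ε.
W -> Tb: T nullable, giving Tb | b.
Unchanged (no nullable symbols): S -> Wb; S -> cb; M -> cc; T -> bM; T -> c; W -> b; W -> bM.

S -> Wb | cb; M -> S | ST | cc; T -> c | bM; W -> b | Tb | bM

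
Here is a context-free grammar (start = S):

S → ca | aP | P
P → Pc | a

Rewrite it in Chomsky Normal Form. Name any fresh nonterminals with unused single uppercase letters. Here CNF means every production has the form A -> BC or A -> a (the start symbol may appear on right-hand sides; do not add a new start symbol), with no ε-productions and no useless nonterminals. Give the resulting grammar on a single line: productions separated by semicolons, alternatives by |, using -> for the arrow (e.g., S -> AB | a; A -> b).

No ε-productions.
After unit-elimination: S -> a | Pc | aP | ca; P -> a | Pc.
TERM: introduce B -> a, A -> c and substitute in every rule of length ≥2.

S -> a | AB | BP | PA; A -> c; B -> a; P -> a | PA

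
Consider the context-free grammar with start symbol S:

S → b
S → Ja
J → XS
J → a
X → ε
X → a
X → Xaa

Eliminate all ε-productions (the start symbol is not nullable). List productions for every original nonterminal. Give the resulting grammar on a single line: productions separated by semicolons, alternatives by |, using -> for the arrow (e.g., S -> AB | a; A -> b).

Nullable set: {X}.
J -> XS: X nullable, giving S | XS.
Drop X -> ε.
X -> Xaa: X nullable, giving Xaa | aa.
Unchanged (no nullable symbols): S -> Ja; S -> b; J -> a; X -> a.

S -> b | Ja; J -> S | a | XS; X -> a | aa | Xaa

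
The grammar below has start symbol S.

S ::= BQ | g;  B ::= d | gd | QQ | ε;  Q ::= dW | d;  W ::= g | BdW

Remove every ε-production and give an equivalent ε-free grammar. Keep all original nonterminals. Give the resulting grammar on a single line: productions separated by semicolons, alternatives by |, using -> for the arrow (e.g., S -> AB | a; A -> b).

Nullable set: {B}.
S -> BQ: B nullable, giving BQ | Q.
Drop B -> ε.
W -> BdW: B nullable, giving BdW | dW.
Unchanged (no nullable symbols): S -> g; B -> QQ; B -> d; B -> gd; Q -> d; Q -> dW; W -> g.

S -> Q | g | BQ; B -> d | QQ | gd; Q -> d | dW; W -> g | dW | BdW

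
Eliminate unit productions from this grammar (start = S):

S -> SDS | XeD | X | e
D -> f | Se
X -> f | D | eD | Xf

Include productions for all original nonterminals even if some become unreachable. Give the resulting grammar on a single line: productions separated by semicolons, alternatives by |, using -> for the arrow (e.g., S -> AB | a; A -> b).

Unit productions: S->X, X->D.
Unit pairs (A ⇒* B via units): (S,D), (S,X), (X,D).
S: inherits non-unit rules of {D, S, X} → SDS | Se | XeD | Xf | e | eD | f.
D: inherits non-unit rules of {D} → Se | f.
X: inherits non-unit rules of {D, X} → Se | Xf | eD | f.

S -> e | f | Se | Xf | eD | SDS | XeD; D -> f | Se; X -> f | Se | Xf | eD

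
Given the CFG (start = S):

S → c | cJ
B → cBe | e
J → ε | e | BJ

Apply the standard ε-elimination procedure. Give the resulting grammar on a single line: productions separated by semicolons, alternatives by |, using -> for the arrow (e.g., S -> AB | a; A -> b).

S -> c | cJ; B -> e | cBe; J -> B | e | BJ

Nullable set: {J}.
S -> cJ: J nullable, giving c | cJ.
Drop J -> ε.
J -> BJ: J nullable, giving B | BJ.
Unchanged (no nullable symbols): S -> c; B -> cBe; B -> e; J -> e.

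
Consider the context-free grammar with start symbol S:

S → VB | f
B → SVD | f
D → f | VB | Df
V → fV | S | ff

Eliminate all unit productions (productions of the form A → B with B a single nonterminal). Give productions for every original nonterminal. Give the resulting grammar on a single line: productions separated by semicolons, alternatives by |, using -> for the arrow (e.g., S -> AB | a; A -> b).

S -> f | VB; B -> f | SVD; D -> f | Df | VB; V -> f | VB | fV | ff

Unit productions: V->S.
Unit pairs (A ⇒* B via units): (V,S).
S: inherits non-unit rules of {S} → VB | f.
B: inherits non-unit rules of {B} → SVD | f.
D: inherits non-unit rules of {D} → Df | VB | f.
V: inherits non-unit rules of {S, V} → VB | f | fV | ff.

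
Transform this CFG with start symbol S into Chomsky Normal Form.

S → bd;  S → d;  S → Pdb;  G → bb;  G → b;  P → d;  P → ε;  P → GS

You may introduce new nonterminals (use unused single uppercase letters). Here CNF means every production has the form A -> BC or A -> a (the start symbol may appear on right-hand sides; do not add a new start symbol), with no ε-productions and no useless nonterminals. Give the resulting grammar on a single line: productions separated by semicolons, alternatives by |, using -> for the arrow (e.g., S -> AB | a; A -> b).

S -> d | AB | BA | PC; A -> b; B -> d; C -> BA; G -> b | AA; P -> d | GS

Nullable: {P}; after ε-elimination: S -> d | bd | db | Pdb; G -> b | bb; P -> d | GS.
No unit productions to eliminate.
TERM: introduce A -> b, B -> d and substitute in every rule of length ≥2.
BIN: S -> PBA becomes S -> PC, C -> BA.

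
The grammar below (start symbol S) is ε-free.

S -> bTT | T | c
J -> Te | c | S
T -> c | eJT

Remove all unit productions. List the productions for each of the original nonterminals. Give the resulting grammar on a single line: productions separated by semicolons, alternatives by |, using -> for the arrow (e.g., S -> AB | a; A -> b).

S -> c | bTT | eJT; J -> c | Te | bTT | eJT; T -> c | eJT

Unit productions: J->S, S->T.
Unit pairs (A ⇒* B via units): (J,S), (J,T), (S,T).
S: inherits non-unit rules of {S, T} → bTT | c | eJT.
J: inherits non-unit rules of {J, S, T} → Te | bTT | c | eJT.
T: inherits non-unit rules of {T} → c | eJT.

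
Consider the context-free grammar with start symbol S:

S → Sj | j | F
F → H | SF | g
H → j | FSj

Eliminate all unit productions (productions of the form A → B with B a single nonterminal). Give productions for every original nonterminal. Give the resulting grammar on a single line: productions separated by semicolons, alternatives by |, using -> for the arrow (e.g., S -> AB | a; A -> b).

S -> g | j | SF | Sj | FSj; F -> g | j | SF | FSj; H -> j | FSj

Unit productions: F->H, S->F.
Unit pairs (A ⇒* B via units): (F,H), (S,F), (S,H).
S: inherits non-unit rules of {F, H, S} → FSj | SF | Sj | g | j.
F: inherits non-unit rules of {F, H} → FSj | SF | g | j.
H: inherits non-unit rules of {H} → FSj | j.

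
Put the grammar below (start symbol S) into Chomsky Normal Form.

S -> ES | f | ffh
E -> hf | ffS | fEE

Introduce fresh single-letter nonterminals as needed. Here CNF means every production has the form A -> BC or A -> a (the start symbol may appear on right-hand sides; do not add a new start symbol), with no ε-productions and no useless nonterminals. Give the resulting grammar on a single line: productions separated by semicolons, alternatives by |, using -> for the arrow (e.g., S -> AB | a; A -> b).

S -> f | AF | ES; A -> f; B -> h; C -> AS; D -> EE; E -> AC | AD | BA; F -> AB

No ε-productions.
No unit productions to eliminate.
TERM: introduce A -> f, B -> h and substitute in every rule of length ≥2.
BIN: E -> AAS becomes E -> AC, C -> AS; E -> AEE becomes E -> AD, D -> EE; S -> AAB becomes S -> AF, F -> AB.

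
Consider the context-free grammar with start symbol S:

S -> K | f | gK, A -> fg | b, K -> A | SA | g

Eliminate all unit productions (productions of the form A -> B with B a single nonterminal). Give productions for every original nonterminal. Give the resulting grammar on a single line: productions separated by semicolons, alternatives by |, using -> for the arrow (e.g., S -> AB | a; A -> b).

Unit productions: K->A, S->K.
Unit pairs (A ⇒* B via units): (K,A), (S,A), (S,K).
S: inherits non-unit rules of {A, K, S} → SA | b | f | fg | g | gK.
A: inherits non-unit rules of {A} → b | fg.
K: inherits non-unit rules of {A, K} → SA | b | fg | g.

S -> b | f | g | SA | fg | gK; A -> b | fg; K -> b | g | SA | fg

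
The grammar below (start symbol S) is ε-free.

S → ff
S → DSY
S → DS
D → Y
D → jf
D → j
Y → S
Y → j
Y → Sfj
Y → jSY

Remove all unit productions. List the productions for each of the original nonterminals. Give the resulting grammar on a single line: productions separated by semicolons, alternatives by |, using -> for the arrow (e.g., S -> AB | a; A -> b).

S -> DS | ff | DSY; D -> j | DS | ff | jf | DSY | Sfj | jSY; Y -> j | DS | ff | DSY | Sfj | jSY

Unit productions: D->Y, Y->S.
Unit pairs (A ⇒* B via units): (D,S), (D,Y), (Y,S).
S: inherits non-unit rules of {S} → DS | DSY | ff.
D: inherits non-unit rules of {D, S, Y} → DS | DSY | Sfj | ff | j | jSY | jf.
Y: inherits non-unit rules of {S, Y} → DS | DSY | Sfj | ff | j | jSY.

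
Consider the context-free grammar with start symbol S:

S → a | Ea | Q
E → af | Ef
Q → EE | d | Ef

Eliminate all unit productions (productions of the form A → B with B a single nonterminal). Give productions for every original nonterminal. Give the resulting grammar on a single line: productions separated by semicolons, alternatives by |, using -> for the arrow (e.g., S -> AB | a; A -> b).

S -> a | d | EE | Ea | Ef; E -> Ef | af; Q -> d | EE | Ef

Unit productions: S->Q.
Unit pairs (A ⇒* B via units): (S,Q).
S: inherits non-unit rules of {Q, S} → EE | Ea | Ef | a | d.
E: inherits non-unit rules of {E} → Ef | af.
Q: inherits non-unit rules of {Q} → EE | Ef | d.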